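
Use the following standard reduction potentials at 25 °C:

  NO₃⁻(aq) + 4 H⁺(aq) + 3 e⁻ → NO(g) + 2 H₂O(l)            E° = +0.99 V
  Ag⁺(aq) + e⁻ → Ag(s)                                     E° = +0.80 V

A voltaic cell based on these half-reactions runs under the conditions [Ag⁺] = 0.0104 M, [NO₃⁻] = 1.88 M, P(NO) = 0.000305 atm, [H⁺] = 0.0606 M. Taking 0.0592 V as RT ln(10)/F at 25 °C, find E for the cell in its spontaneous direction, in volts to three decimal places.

+0.286 V

NO₃⁻/NO is the cathode (higher E°), Ag⁺/Ag the anode: E°cell = +0.99 − (+0.80) = +0.19 V, n = 3.
Overall: NO₃⁻(aq) + 4 H⁺(aq) + 3 Ag(s) → NO(g) + 2 H₂O(l) + 3 Ag⁺(aq)
Q = P(NO)·[Ag⁺]^3 / ([NO₃⁻]·[H⁺]^4); log Q = -4.869.
E = E° − (0.0592/n) log Q = +0.19 − (0.0592/3)(-4.869) = +0.286 V.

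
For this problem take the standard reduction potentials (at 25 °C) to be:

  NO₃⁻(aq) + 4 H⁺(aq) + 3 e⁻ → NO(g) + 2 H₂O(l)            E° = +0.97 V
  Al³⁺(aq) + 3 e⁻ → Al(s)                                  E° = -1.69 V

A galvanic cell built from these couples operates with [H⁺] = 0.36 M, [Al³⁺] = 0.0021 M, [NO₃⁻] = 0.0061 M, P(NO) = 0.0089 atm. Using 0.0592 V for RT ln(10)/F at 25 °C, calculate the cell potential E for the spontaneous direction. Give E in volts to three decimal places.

+2.675 V

NO₃⁻/NO is the cathode (higher E°), Al³⁺/Al the anode: E°cell = +0.97 − (-1.69) = +2.66 V, n = 3.
Overall: NO₃⁻(aq) + 4 H⁺(aq) + Al(s) → NO(g) + 2 H₂O(l) + Al³⁺(aq)
Q = P(NO)·[Al³⁺] / ([NO₃⁻]·[H⁺]^4); log Q = -0.739.
E = E° − (0.0592/n) log Q = +2.66 − (0.0592/3)(-0.739) = +2.675 V.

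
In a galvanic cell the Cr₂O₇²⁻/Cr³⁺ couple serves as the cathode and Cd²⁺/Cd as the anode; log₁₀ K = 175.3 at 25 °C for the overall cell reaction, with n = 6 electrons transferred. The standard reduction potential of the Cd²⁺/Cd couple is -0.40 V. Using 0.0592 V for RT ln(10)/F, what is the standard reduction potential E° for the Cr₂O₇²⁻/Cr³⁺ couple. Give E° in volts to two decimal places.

+1.33 V

E°cell = (0.0592/n)·log K = (0.0592/6)(175.3) = +1.730 V.
Since Cr₂O₇²⁻/Cr³⁺ is the cathode and Cd²⁺/Cd the anode, E°cell = E°(Cr₂O₇²⁻/Cr³⁺) − E°(Cd²⁺/Cd).
So E°(Cr₂O₇²⁻/Cr³⁺) = E°cell + E°(Cd²⁺/Cd) = +1.730 + (-0.40) = +1.33 V.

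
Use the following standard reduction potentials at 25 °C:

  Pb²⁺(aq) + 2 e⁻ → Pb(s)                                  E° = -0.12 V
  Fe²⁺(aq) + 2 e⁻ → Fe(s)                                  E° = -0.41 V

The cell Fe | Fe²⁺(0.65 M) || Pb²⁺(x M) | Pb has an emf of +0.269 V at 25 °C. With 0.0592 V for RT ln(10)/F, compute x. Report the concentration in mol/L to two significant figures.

Pb²⁺/Pb is the cathode, Fe²⁺/Fe the anode: E°cell = +0.29 V, n = 2.
Overall reaction: Pb²⁺(aq) + Fe(s) → Pb(s) + Fe²⁺(aq); Q = [Fe²⁺]^1/[Pb²⁺]^1.
From E = E° − (0.0592/n) log Q: log Q = (E° − E)·n/0.0592 = (+0.29 − (+0.269))·2/0.0592 = 0.7095.
So 1·log[Pb²⁺] = 1·log(0.65) − log Q = -0.1871 − (0.7095) = -0.8966; [Pb²⁺] = 10^(-0.8966) ≈ 0.13 M.

0.13 M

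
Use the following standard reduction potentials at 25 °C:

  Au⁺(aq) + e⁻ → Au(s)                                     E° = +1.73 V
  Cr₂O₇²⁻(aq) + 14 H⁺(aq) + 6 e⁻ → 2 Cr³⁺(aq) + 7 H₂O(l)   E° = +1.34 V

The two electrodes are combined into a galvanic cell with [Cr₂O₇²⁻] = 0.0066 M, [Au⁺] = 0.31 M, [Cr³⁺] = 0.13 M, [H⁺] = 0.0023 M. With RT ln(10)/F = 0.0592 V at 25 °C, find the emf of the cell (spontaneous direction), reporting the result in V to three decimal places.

+0.728 V

Au⁺/Au is the cathode (higher E°), Cr₂O₇²⁻/Cr³⁺ the anode: E°cell = +1.73 − (+1.34) = +0.39 V, n = 6.
Overall: 6 Au⁺(aq) + 2 Cr³⁺(aq) + 7 H₂O(l) → 6 Au(s) + Cr₂O₇²⁻(aq) + 14 H⁺(aq)
Q = [Cr₂O₇²⁻]·[H⁺]^14 / ([Au⁺]^6·[Cr³⁺]^2); log Q = -34.292.
E = E° − (0.0592/n) log Q = +0.39 − (0.0592/6)(-34.292) = +0.728 V.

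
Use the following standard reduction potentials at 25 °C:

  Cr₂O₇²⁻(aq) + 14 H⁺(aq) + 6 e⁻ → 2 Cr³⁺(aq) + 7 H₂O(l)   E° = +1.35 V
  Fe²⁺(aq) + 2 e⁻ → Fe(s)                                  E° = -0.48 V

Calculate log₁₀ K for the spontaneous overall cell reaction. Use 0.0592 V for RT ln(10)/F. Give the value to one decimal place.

Cathode: Cr₂O₇²⁻/Cr³⁺; anode: Fe²⁺/Fe. E°cell = +1.83 V, n = 6.
log K = nE°cell / 0.0592 = (6)(+1.83) / 0.0592 = 185.5.

185.5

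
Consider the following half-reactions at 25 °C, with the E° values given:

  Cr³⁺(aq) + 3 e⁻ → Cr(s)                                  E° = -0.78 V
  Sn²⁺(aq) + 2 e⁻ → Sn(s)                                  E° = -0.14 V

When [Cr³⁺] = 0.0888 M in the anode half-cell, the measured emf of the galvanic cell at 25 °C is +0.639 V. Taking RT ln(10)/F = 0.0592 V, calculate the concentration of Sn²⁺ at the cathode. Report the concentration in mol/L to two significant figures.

0.18 M

Sn²⁺/Sn is the cathode, Cr³⁺/Cr the anode: E°cell = +0.64 V, n = 6.
Overall reaction: 3 Sn²⁺(aq) + 2 Cr(s) → 3 Sn(s) + 2 Cr³⁺(aq); Q = [Cr³⁺]^2/[Sn²⁺]^3.
From E = E° − (0.0592/n) log Q: log Q = (E° − E)·n/0.0592 = (+0.64 − (+0.639))·6/0.0592 = 0.1014.
So 3·log[Sn²⁺] = 2·log(0.0888) − log Q = -2.1032 − (0.1014) = -2.2046; log[Sn²⁺] = -2.2046 / 3 = -0.7349; [Sn²⁺] = 10^(-0.7349) ≈ 0.18 M.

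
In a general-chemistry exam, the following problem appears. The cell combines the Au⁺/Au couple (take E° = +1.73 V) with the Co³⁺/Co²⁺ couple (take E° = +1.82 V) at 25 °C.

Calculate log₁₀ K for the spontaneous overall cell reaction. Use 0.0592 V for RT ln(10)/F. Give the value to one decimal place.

1.5

Cathode: Co³⁺/Co²⁺; anode: Au⁺/Au. E°cell = +0.09 V, n = 1.
log K = nE°cell / 0.0592 = (1)(+0.09) / 0.0592 = 1.5.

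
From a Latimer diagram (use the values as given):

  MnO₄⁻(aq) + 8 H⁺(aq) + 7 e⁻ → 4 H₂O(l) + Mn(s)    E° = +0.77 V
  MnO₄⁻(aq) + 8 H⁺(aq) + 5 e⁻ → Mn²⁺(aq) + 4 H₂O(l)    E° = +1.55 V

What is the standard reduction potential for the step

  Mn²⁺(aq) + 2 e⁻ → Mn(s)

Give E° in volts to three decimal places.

-1.180 V

Sequential free energies add, so n₃E°₃ = n₁E°₁ + n₂E°₂.
With n₃ = 7, and the known step contributing 5×(+1.55) V, the unknown satisfies 2·E° = 7×(+0.77) − 5×(+1.55) = -2.360.
E° = -2.360 / 2 = -1.180 V.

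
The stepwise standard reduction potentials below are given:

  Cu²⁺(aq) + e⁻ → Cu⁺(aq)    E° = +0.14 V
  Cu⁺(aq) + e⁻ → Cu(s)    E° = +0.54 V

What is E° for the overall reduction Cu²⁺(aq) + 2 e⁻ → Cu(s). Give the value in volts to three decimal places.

+0.340 V

Since ΔG° = −nFE° is additive over sequential reductions, n₃E°₃ = n₁E°₁ + n₂E°₂.
E°₃ = (1×+0.14 + 1×+0.54) / 2 = (+0.680) / 2 = +0.340 V.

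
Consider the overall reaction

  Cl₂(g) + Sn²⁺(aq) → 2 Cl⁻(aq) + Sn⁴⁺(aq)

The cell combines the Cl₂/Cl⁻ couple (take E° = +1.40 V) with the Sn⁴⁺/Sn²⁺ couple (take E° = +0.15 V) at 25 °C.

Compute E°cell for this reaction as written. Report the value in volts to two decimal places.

The Cl₂/Cl⁻ couple has the higher reduction potential, so it is the cathode; Sn⁴⁺/Sn²⁺ is oxidised at the anode.
E°cell = E°(cathode) − E°(anode) = (+1.40) − (+0.15) = +1.25 V.

+1.25 V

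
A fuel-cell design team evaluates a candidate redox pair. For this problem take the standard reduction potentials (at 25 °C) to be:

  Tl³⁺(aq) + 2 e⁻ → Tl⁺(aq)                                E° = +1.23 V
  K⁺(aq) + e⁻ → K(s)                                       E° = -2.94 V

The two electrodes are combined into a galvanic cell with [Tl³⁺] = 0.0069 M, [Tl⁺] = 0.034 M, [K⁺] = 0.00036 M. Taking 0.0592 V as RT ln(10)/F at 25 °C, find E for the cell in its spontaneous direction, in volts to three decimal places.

Tl³⁺/Tl⁺ is the cathode (higher E°), K⁺/K the anode: E°cell = +1.23 − (-2.94) = +4.17 V, n = 2.
Overall: Tl³⁺(aq) + 2 K(s) → Tl⁺(aq) + 2 K⁺(aq)
Q = [Tl⁺]·[K⁺]^2 / ([Tl³⁺]); log Q = -6.195.
E = E° − (0.0592/n) log Q = +4.17 − (0.0592/2)(-6.195) = +4.353 V.

+4.353 V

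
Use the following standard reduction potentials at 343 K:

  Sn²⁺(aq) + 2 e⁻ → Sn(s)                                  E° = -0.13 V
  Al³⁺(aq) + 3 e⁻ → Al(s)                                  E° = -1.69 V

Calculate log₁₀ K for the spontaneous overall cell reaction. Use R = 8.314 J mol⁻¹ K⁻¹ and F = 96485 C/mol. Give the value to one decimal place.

137.5

Cathode: Sn²⁺/Sn; anode: Al³⁺/Al. E°cell = (-0.13) − (-1.69) = +1.56 V, with n = 6.
ΔG° = −nFE° = −RT ln K, so ln K = nFE°/(RT) = (6)(96485)(+1.56) / ((8.314)(343)) = 316.688.
log₁₀ K = 316.688 / ln 10 = 137.5.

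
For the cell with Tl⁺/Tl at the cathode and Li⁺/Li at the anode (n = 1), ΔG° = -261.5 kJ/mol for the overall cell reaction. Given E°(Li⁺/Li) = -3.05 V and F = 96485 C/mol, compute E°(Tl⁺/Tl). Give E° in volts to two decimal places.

E°cell = −ΔG°/(nF) = −(-261.5×10³)/((1)(96485)) = +2.710 V.
Since Tl⁺/Tl is the cathode and Li⁺/Li the anode, E°cell = E°(Tl⁺/Tl) − E°(Li⁺/Li).
So E°(Tl⁺/Tl) = E°cell + E°(Li⁺/Li) = +2.710 + (-3.05) = -0.34 V.

-0.34 V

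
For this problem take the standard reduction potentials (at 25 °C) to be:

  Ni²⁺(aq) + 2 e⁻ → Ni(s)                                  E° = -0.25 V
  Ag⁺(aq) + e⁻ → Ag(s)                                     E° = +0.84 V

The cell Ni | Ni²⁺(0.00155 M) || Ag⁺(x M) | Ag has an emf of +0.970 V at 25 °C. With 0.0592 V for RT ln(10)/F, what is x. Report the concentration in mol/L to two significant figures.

Ag⁺/Ag is the cathode, Ni²⁺/Ni the anode: E°cell = +1.09 V, n = 2.
Overall reaction: 2 Ag⁺(aq) + Ni(s) → 2 Ag(s) + Ni²⁺(aq); Q = [Ni²⁺]^1/[Ag⁺]^2.
From E = E° − (0.0592/n) log Q: log Q = (E° − E)·n/0.0592 = (+1.09 − (+0.970))·2/0.0592 = 4.0541.
So 2·log[Ag⁺] = 1·log(0.00155) − log Q = -2.8097 − (4.0541) = -6.8638; log[Ag⁺] = -6.8638 / 2 = -3.4319; [Ag⁺] = 10^(-3.4319) ≈ 0.00037 M.

0.00037 M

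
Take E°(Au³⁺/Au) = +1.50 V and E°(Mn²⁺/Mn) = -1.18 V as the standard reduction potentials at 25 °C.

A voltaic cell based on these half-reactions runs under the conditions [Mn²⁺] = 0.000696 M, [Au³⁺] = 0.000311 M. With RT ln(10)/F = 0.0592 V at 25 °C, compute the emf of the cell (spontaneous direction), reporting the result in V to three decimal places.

+2.704 V

Au³⁺/Au is the cathode (higher E°), Mn²⁺/Mn the anode: E°cell = +1.50 − (-1.18) = +2.68 V, n = 6.
Overall: 2 Au³⁺(aq) + 3 Mn(s) → 2 Au(s) + 3 Mn²⁺(aq)
Q = [Mn²⁺]^3 / ([Au³⁺]^2); log Q = -2.458.
E = E° − (0.0592/n) log Q = +2.68 − (0.0592/6)(-2.458) = +2.704 V.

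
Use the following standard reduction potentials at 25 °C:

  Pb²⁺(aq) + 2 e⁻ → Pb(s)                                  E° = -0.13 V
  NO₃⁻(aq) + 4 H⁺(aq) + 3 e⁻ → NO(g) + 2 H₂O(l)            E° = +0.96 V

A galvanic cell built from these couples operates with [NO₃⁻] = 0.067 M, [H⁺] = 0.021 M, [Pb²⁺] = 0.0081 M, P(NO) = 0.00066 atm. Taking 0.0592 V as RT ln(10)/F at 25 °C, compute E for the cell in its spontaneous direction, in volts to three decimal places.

NO₃⁻/NO is the cathode (higher E°), Pb²⁺/Pb the anode: E°cell = +0.96 − (-0.13) = +1.09 V, n = 6.
Overall: 2 NO₃⁻(aq) + 8 H⁺(aq) + 3 Pb(s) → 2 NO(g) + 4 H₂O(l) + 3 Pb²⁺(aq)
Q = P(NO)^2·[Pb²⁺]^3 / ([NO₃⁻]^2·[H⁺]^8); log Q = 3.135.
E = E° − (0.0592/n) log Q = +1.09 − (0.0592/6)(3.135) = +1.059 V.

+1.059 V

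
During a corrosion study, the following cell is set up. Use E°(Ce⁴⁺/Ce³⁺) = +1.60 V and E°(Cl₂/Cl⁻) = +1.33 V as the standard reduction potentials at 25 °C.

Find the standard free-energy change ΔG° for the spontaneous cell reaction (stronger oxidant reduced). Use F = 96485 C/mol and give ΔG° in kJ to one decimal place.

-52.1 kJ

Ce⁴⁺/Ce³⁺ (E° = +1.60 V) is the cathode; Cl₂/Cl⁻ (E° = +1.33 V) is the anode, so E°cell = +0.27 V.
Balancing electrons gives n = 2 (lcm of 1 and 2).
ΔG° = −nFE° = −(2)(96485)(+0.27) = -52,102 J = -52.1 kJ.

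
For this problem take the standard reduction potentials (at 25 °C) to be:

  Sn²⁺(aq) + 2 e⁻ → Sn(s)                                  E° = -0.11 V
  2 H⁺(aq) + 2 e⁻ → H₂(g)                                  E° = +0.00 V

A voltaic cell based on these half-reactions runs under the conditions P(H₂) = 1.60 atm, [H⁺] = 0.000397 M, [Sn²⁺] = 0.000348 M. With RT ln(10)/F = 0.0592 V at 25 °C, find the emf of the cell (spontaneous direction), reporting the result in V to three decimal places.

H⁺/H₂ is the cathode (higher E°), Sn²⁺/Sn the anode: E°cell = +0.00 − (-0.11) = +0.11 V, n = 2.
Overall: 2 H⁺(aq) + Sn(s) → H₂(g) + Sn²⁺(aq)
Q = P(H₂)·[Sn²⁺] / ([H⁺]^2); log Q = 3.548.
E = E° − (0.0592/n) log Q = +0.11 − (0.0592/2)(3.548) = +0.005 V.

+0.005 V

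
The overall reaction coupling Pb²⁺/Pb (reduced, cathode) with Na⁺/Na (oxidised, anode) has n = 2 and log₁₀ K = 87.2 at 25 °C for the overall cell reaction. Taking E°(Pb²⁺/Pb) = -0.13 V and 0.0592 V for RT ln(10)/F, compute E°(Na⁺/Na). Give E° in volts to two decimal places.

-2.71 V

E°cell = (0.0592/n)·log K = (0.0592/2)(87.2) = +2.581 V.
Since Pb²⁺/Pb is the cathode and Na⁺/Na the anode, E°cell = E°(Pb²⁺/Pb) − E°(Na⁺/Na).
So E°(Na⁺/Na) = E°(Pb²⁺/Pb) − E°cell = (-0.13) − (+2.581) = -2.71 V.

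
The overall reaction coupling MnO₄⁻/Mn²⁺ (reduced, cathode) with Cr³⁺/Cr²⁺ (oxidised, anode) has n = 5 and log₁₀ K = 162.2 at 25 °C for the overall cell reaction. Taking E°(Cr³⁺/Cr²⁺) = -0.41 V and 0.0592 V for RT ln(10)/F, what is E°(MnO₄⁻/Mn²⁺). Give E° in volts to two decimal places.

+1.51 V

E°cell = (0.0592/n)·log K = (0.0592/5)(162.2) = +1.920 V.
Since MnO₄⁻/Mn²⁺ is the cathode and Cr³⁺/Cr²⁺ the anode, E°cell = E°(MnO₄⁻/Mn²⁺) − E°(Cr³⁺/Cr²⁺).
So E°(MnO₄⁻/Mn²⁺) = E°cell + E°(Cr³⁺/Cr²⁺) = +1.920 + (-0.41) = +1.51 V.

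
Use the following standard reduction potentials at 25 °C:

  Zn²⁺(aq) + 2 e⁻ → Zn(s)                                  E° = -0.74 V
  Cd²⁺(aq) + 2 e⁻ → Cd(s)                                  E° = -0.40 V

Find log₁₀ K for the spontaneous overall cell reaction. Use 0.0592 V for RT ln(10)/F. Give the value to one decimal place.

11.5

Cathode: Cd²⁺/Cd; anode: Zn²⁺/Zn. E°cell = +0.34 V, n = 2.
log K = nE°cell / 0.0592 = (2)(+0.34) / 0.0592 = 11.5.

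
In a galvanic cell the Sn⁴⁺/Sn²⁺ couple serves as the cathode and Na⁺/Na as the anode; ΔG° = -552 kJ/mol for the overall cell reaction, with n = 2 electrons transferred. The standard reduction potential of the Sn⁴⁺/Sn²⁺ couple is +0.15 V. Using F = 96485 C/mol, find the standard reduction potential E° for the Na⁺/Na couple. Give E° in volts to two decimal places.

-2.71 V

E°cell = −ΔG°/(nF) = −(-552×10³)/((2)(96485)) = +2.861 V.
Since Sn⁴⁺/Sn²⁺ is the cathode and Na⁺/Na the anode, E°cell = E°(Sn⁴⁺/Sn²⁺) − E°(Na⁺/Na).
So E°(Na⁺/Na) = E°(Sn⁴⁺/Sn²⁺) − E°cell = (+0.15) − (+2.861) = -2.71 V.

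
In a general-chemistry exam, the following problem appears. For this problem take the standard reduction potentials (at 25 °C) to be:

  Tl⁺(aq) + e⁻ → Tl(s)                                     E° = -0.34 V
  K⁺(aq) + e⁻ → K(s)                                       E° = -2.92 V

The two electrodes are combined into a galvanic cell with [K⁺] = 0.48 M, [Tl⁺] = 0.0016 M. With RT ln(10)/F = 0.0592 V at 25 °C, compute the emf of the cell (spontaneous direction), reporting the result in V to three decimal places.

Tl⁺/Tl is the cathode (higher E°), K⁺/K the anode: E°cell = -0.34 − (-2.92) = +2.58 V, n = 1.
Overall: Tl⁺(aq) + K(s) → Tl(s) + K⁺(aq)
Q = [K⁺] / ([Tl⁺]); log Q = 2.477.
E = E° − (0.0592/n) log Q = +2.58 − (0.0592/1)(2.477) = +2.433 V.

+2.433 V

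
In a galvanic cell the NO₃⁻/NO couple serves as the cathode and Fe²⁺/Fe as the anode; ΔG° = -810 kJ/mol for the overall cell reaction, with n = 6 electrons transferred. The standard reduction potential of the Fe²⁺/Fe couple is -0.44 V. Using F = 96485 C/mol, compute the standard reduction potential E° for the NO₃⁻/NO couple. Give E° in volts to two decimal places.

E°cell = −ΔG°/(nF) = −(-810×10³)/((6)(96485)) = +1.399 V.
Since NO₃⁻/NO is the cathode and Fe²⁺/Fe the anode, E°cell = E°(NO₃⁻/NO) − E°(Fe²⁺/Fe).
So E°(NO₃⁻/NO) = E°cell + E°(Fe²⁺/Fe) = +1.399 + (-0.44) = +0.96 V.

+0.96 V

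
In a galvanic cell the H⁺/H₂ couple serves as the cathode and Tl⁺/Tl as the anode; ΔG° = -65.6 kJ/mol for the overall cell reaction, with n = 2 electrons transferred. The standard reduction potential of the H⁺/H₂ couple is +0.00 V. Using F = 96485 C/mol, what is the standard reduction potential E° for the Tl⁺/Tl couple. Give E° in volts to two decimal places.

E°cell = −ΔG°/(nF) = −(-65.6×10³)/((2)(96485)) = +0.340 V.
Since H⁺/H₂ is the cathode and Tl⁺/Tl the anode, E°cell = E°(H⁺/H₂) − E°(Tl⁺/Tl).
So E°(Tl⁺/Tl) = E°(H⁺/H₂) − E°cell = (+0.00) − (+0.340) = -0.34 V.

-0.34 V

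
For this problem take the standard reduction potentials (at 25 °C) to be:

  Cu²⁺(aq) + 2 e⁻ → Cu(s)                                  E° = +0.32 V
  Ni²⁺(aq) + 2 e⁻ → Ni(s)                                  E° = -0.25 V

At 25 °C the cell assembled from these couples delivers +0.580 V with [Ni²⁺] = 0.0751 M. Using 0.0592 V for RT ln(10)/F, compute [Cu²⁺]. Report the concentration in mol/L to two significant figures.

0.16 M

Cu²⁺/Cu is the cathode, Ni²⁺/Ni the anode: E°cell = +0.57 V, n = 2.
Overall reaction: Cu²⁺(aq) + Ni(s) → Cu(s) + Ni²⁺(aq); Q = [Ni²⁺]^1/[Cu²⁺]^1.
From E = E° − (0.0592/n) log Q: log Q = (E° − E)·n/0.0592 = (+0.57 − (+0.580))·2/0.0592 = -0.3378.
So 1·log[Cu²⁺] = 1·log(0.0751) − log Q = -1.1244 − (-0.3378) = -0.7866; [Cu²⁺] = 10^(-0.7866) ≈ 0.16 M.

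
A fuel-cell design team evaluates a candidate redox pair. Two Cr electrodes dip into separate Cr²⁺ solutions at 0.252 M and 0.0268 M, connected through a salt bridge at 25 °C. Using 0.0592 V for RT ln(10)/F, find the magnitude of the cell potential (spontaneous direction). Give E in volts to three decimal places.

For a concentration cell E°cell = 0. The 0.252 M side is the cathode (reduction is favoured where [Cr²⁺] is higher).
With n = 2, E = −(0.0592/2) log([Cr²⁺]ₐₙ/[Cr²⁺]꜀ₐₜ) = −(0.0592/2) log(0.0268/0.252) = −(0.0592/2)(-0.973) = +0.029 V.

+0.029 V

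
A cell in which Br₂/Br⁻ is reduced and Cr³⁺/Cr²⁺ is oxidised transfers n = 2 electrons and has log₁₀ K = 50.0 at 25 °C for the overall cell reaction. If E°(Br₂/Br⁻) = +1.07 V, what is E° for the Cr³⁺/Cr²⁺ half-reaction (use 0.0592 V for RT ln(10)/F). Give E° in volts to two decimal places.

E°cell = (0.0592/n)·log K = (0.0592/2)(50.0) = +1.480 V.
Since Br₂/Br⁻ is the cathode and Cr³⁺/Cr²⁺ the anode, E°cell = E°(Br₂/Br⁻) − E°(Cr³⁺/Cr²⁺).
So E°(Cr³⁺/Cr²⁺) = E°(Br₂/Br⁻) − E°cell = (+1.07) − (+1.480) = -0.41 V.

-0.41 V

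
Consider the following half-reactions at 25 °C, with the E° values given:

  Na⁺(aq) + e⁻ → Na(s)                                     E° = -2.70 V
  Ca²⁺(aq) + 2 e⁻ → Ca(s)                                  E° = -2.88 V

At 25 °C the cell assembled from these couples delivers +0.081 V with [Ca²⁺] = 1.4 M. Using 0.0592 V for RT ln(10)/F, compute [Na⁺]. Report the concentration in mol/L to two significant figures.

0.025 M

Na⁺/Na is the cathode, Ca²⁺/Ca the anode: E°cell = +0.18 V, n = 2.
Overall reaction: 2 Na⁺(aq) + Ca(s) → 2 Na(s) + Ca²⁺(aq); Q = [Ca²⁺]^1/[Na⁺]^2.
From E = E° − (0.0592/n) log Q: log Q = (E° − E)·n/0.0592 = (+0.18 − (+0.081))·2/0.0592 = 3.3446.
So 2·log[Na⁺] = 1·log(1.4) − log Q = 0.1461 − (3.3446) = -3.1985; log[Na⁺] = -3.1985 / 2 = -1.5993; [Na⁺] = 10^(-1.5993) ≈ 0.025 M.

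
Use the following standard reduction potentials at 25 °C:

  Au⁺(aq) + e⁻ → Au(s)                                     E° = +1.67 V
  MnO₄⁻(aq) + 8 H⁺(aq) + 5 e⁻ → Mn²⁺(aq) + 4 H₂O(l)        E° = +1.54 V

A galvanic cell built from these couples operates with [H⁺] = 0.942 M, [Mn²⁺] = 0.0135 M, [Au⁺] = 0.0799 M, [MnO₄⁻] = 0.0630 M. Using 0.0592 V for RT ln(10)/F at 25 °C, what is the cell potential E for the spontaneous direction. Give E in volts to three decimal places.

+0.060 V

Au⁺/Au is the cathode (higher E°), MnO₄⁻/Mn²⁺ the anode: E°cell = +1.67 − (+1.54) = +0.13 V, n = 5.
Overall: 5 Au⁺(aq) + Mn²⁺(aq) + 4 H₂O(l) → 5 Au(s) + MnO₄⁻(aq) + 8 H⁺(aq)
Q = [MnO₄⁻]·[H⁺]^8 / ([Au⁺]^5·[Mn²⁺]); log Q = 5.949.
E = E° − (0.0592/n) log Q = +0.13 − (0.0592/5)(5.949) = +0.060 V.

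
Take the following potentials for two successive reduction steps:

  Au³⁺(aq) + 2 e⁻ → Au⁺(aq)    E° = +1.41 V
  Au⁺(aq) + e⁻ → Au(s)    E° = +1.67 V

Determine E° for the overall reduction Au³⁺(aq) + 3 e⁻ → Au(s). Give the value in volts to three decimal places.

Adding the free-energy changes (−nFE°) of the two steps gives −n₃FE°₃ = −n₁FE°₁ − n₂FE°₂.
E°₃ = (2×+1.41 + 1×+1.67) / 3 = (+4.490) / 3 = +1.497 V.

+1.497 V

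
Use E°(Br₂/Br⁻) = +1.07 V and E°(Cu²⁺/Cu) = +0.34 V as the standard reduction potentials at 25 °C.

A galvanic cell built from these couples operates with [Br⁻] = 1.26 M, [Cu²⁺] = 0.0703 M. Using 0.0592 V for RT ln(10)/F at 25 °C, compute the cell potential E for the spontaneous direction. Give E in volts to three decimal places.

+0.758 V

Br₂/Br⁻ is the cathode (higher E°), Cu²⁺/Cu the anode: E°cell = +1.07 − (+0.34) = +0.73 V, n = 2.
Overall: Br₂(l) + Cu(s) → 2 Br⁻(aq) + Cu²⁺(aq)
Q = [Br⁻]^2·[Cu²⁺]; log Q = -0.952.
E = E° − (0.0592/n) log Q = +0.73 − (0.0592/2)(-0.952) = +0.758 V.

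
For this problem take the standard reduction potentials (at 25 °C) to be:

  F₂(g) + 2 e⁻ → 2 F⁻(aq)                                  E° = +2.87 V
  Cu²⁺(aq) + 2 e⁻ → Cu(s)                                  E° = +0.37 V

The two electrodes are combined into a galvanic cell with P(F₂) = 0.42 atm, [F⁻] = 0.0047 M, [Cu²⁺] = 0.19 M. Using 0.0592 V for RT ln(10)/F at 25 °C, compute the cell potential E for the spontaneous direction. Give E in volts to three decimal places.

F₂/F⁻ is the cathode (higher E°), Cu²⁺/Cu the anode: E°cell = +2.87 − (+0.37) = +2.50 V, n = 2.
Overall: F₂(g) + Cu(s) → 2 F⁻(aq) + Cu²⁺(aq)
Q = [F⁻]^2·[Cu²⁺] / (P(F₂)); log Q = -5.000.
E = E° − (0.0592/n) log Q = +2.50 − (0.0592/2)(-5.000) = +2.648 V.

+2.648 V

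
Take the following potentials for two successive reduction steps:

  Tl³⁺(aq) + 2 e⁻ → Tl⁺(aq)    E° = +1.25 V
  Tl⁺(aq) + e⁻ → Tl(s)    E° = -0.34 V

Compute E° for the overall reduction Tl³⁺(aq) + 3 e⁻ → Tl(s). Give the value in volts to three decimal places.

Standard free energies of sequential steps add: ΔG°₃ = ΔG°₁ + ΔG°₂, so n₃E°₃ = n₁E°₁ + n₂E°₂.
E°₃ = (2×+1.25 + 1×-0.34) / 3 = (+2.160) / 3 = +0.720 V.

+0.720 V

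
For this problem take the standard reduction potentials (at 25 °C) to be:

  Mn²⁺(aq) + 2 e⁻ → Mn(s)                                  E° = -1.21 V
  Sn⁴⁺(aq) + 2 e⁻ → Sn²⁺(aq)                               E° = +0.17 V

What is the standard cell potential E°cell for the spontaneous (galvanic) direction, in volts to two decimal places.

The Sn⁴⁺/Sn²⁺ couple has the higher reduction potential, so it is the cathode; Mn²⁺/Mn is oxidised at the anode.
E°cell = E°(cathode) − E°(anode) = (+0.17) − (-1.21) = +1.38 V.

+1.38 V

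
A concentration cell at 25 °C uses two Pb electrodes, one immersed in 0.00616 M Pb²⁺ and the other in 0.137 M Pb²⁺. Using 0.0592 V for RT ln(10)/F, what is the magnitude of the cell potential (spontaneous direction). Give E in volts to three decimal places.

+0.040 V

For a concentration cell E°cell = 0. The 0.137 M side is the cathode (reduction is favoured where [Pb²⁺] is higher).
With n = 2, E = −(0.0592/2) log([Pb²⁺]ₐₙ/[Pb²⁺]꜀ₐₜ) = −(0.0592/2) log(0.00616/0.137) = −(0.0592/2)(-1.347) = +0.040 V.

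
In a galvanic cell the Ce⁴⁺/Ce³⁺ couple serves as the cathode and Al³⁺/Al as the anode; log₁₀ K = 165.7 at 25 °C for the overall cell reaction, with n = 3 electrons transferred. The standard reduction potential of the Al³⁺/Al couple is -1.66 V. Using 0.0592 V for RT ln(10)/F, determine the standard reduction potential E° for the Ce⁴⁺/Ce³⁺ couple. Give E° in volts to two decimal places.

+1.61 V

E°cell = (0.0592/n)·log K = (0.0592/3)(165.7) = +3.270 V.
Since Ce⁴⁺/Ce³⁺ is the cathode and Al³⁺/Al the anode, E°cell = E°(Ce⁴⁺/Ce³⁺) − E°(Al³⁺/Al).
So E°(Ce⁴⁺/Ce³⁺) = E°cell + E°(Al³⁺/Al) = +3.270 + (-1.66) = +1.61 V.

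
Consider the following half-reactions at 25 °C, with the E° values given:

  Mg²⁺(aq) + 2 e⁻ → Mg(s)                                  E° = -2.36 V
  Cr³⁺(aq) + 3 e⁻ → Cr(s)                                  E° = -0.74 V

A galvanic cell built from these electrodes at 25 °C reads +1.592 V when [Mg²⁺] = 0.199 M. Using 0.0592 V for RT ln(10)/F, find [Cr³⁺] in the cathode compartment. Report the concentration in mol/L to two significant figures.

Cr³⁺/Cr is the cathode, Mg²⁺/Mg the anode: E°cell = +1.62 V, n = 6.
Overall reaction: 2 Cr³⁺(aq) + 3 Mg(s) → 2 Cr(s) + 3 Mg²⁺(aq); Q = [Mg²⁺]^3/[Cr³⁺]^2.
From E = E° − (0.0592/n) log Q: log Q = (E° − E)·n/0.0592 = (+1.62 − (+1.592))·6/0.0592 = 2.8378.
So 2·log[Cr³⁺] = 3·log(0.199) − log Q = -2.1034 − (2.8378) = -4.9412; log[Cr³⁺] = -4.9412 / 2 = -2.4706; [Cr³⁺] = 10^(-2.4706) ≈ 0.0034 M.

0.0034 M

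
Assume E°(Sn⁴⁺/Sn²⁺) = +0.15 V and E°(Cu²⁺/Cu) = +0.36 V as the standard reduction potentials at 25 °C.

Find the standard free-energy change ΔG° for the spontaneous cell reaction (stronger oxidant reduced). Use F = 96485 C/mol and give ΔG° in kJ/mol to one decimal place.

Cu²⁺/Cu (E° = +0.36 V) is the cathode; Sn⁴⁺/Sn²⁺ (E° = +0.15 V) is the anode, so E°cell = +0.21 V.
Balancing electrons gives n = 2 (lcm of 2 and 2).
ΔG° = −nFE° = −(2)(96485)(+0.21) = -40,524 J = -40.5 kJ/mol.

-40.5 kJ/mol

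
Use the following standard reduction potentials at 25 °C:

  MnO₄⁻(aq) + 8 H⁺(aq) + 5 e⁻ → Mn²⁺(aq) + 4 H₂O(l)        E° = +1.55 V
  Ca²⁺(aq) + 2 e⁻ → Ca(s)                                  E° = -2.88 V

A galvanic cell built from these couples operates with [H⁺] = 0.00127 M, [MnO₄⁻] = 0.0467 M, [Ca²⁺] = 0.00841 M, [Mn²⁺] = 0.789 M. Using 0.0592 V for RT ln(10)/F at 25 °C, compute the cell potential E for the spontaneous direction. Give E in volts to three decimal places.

+4.203 V

MnO₄⁻/Mn²⁺ is the cathode (higher E°), Ca²⁺/Ca the anode: E°cell = +1.55 − (-2.88) = +4.43 V, n = 10.
Overall: 2 MnO₄⁻(aq) + 16 H⁺(aq) + 5 Ca(s) → 2 Mn²⁺(aq) + 8 H₂O(l) + 5 Ca²⁺(aq)
Q = [Mn²⁺]^2·[Ca²⁺]^5 / ([MnO₄⁻]^2·[H⁺]^16); log Q = 38.419.
E = E° − (0.0592/n) log Q = +4.43 − (0.0592/10)(38.419) = +4.203 V.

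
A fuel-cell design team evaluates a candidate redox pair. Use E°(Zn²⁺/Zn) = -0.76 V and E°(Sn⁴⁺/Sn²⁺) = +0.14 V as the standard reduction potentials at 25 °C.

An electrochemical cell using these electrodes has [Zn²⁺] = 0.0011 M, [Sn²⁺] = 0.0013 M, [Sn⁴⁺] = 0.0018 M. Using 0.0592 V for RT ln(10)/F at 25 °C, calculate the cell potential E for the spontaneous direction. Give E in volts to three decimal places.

+0.992 V

Sn⁴⁺/Sn²⁺ is the cathode (higher E°), Zn²⁺/Zn the anode: E°cell = +0.14 − (-0.76) = +0.90 V, n = 2.
Overall: Sn⁴⁺(aq) + Zn(s) → Sn²⁺(aq) + Zn²⁺(aq)
Q = [Sn²⁺]·[Zn²⁺] / ([Sn⁴⁺]); log Q = -3.100.
E = E° − (0.0592/n) log Q = +0.90 − (0.0592/2)(-3.100) = +0.992 V.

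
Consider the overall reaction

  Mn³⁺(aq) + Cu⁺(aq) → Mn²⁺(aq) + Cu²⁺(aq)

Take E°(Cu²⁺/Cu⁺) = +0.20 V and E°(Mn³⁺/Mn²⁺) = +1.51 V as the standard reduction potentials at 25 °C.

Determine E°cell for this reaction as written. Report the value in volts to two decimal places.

+1.31 V

The Mn³⁺/Mn²⁺ couple has the higher reduction potential, so it is the cathode; Cu²⁺/Cu⁺ is oxidised at the anode.
E°cell = E°(cathode) − E°(anode) = (+1.51) − (+0.20) = +1.31 V.
Since E°cell > 0, the reaction is spontaneous under standard conditions.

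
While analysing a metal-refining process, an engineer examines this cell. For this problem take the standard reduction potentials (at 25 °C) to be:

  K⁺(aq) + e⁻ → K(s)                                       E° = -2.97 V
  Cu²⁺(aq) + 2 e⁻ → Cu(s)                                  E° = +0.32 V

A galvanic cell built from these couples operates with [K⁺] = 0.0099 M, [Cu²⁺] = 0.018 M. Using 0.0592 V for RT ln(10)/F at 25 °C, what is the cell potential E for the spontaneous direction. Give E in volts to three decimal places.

Cu²⁺/Cu is the cathode (higher E°), K⁺/K the anode: E°cell = +0.32 − (-2.97) = +3.29 V, n = 2.
Overall: Cu²⁺(aq) + 2 K(s) → Cu(s) + 2 K⁺(aq)
Q = [K⁺]^2 / ([Cu²⁺]); log Q = -2.264.
E = E° − (0.0592/n) log Q = +3.29 − (0.0592/2)(-2.264) = +3.357 V.

+3.357 V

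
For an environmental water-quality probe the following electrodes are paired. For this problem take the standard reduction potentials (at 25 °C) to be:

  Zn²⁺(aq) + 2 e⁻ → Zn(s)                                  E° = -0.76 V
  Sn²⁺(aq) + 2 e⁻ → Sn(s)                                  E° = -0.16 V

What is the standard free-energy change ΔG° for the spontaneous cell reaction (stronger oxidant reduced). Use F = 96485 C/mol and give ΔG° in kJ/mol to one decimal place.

-115.8 kJ/mol

Sn²⁺/Sn (E° = -0.16 V) is the cathode; Zn²⁺/Zn (E° = -0.76 V) is the anode, so E°cell = +0.60 V.
Balancing electrons gives n = 2 (lcm of 2 and 2).
ΔG° = −nFE° = −(2)(96485)(+0.60) = -115,782 J = -115.8 kJ/mol.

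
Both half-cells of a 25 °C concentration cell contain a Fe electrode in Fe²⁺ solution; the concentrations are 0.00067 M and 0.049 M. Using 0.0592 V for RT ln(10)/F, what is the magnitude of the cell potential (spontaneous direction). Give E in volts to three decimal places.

For a concentration cell E°cell = 0. The 0.049 M side is the cathode (reduction is favoured where [Fe²⁺] is higher).
With n = 2, E = −(0.0592/2) log([Fe²⁺]ₐₙ/[Fe²⁺]꜀ₐₜ) = −(0.0592/2) log(0.00067/0.049) = −(0.0592/2)(-1.864) = +0.055 V.

+0.055 V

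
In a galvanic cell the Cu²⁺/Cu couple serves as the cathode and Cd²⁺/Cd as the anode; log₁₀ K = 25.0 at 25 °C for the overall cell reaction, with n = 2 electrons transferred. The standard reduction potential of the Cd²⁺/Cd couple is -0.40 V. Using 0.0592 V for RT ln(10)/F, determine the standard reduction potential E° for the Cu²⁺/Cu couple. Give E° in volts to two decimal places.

E°cell = (0.0592/n)·log K = (0.0592/2)(25.0) = +0.740 V.
Since Cu²⁺/Cu is the cathode and Cd²⁺/Cd the anode, E°cell = E°(Cu²⁺/Cu) − E°(Cd²⁺/Cd).
So E°(Cu²⁺/Cu) = E°cell + E°(Cd²⁺/Cd) = +0.740 + (-0.40) = +0.34 V.

+0.34 V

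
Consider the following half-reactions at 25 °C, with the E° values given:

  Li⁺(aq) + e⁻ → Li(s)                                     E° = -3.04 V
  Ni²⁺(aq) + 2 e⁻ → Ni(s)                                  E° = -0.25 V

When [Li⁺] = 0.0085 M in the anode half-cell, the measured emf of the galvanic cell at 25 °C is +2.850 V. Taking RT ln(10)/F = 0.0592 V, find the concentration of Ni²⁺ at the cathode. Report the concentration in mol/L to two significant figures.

0.0077 M

Ni²⁺/Ni is the cathode, Li⁺/Li the anode: E°cell = +2.79 V, n = 2.
Overall reaction: Ni²⁺(aq) + 2 Li(s) → Ni(s) + 2 Li⁺(aq); Q = [Li⁺]^2/[Ni²⁺]^1.
From E = E° − (0.0592/n) log Q: log Q = (E° − E)·n/0.0592 = (+2.79 − (+2.850))·2/0.0592 = -2.0270.
So 1·log[Ni²⁺] = 2·log(0.0085) − log Q = -4.1412 − (-2.0270) = -2.1142; [Ni²⁺] = 10^(-2.1142) ≈ 0.0077 M.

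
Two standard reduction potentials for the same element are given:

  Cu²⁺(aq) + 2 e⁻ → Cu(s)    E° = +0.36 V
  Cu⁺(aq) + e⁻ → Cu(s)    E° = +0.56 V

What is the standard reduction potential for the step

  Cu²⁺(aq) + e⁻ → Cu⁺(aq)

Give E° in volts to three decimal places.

Sequential free energies add, so n₃E°₃ = n₁E°₁ + n₂E°₂.
With n₃ = 2, and the known step contributing 1×(+0.56) V, the unknown satisfies 1·E° = 2×(+0.36) − 1×(+0.56) = +0.160.
E° = +0.160 / 1 = +0.160 V.

+0.160 V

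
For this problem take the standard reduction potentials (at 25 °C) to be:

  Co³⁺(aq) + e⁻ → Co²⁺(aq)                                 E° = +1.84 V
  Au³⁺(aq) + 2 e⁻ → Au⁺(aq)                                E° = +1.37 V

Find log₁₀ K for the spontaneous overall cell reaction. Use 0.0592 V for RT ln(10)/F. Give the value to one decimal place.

15.9

Cathode: Co³⁺/Co²⁺; anode: Au³⁺/Au⁺. E°cell = +0.47 V, n = 2.
log K = nE°cell / 0.0592 = (2)(+0.47) / 0.0592 = 15.9.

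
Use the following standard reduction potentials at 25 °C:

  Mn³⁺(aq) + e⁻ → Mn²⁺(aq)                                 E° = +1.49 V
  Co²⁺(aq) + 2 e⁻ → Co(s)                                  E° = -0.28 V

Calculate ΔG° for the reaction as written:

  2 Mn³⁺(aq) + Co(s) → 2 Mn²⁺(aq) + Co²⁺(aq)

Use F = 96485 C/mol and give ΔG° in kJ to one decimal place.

-341.6 kJ

As written, Mn³⁺/Mn²⁺ is reduced (cathode) and Co²⁺/Co is oxidised (anode), so E°cell = (+1.49) − (-0.28) = +1.77 V.
Balancing electrons gives n = 2.
ΔG° = −nFE° = −(2)(96485)(+1.77) = -341,557 J = -341.6 kJ.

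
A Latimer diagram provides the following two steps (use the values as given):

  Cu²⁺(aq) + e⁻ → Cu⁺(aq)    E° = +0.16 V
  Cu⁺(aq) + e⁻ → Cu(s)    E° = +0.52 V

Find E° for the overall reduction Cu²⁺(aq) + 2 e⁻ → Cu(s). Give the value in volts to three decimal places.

+0.340 V

Adding the free-energy changes (−nFE°) of the two steps gives −n₃FE°₃ = −n₁FE°₁ − n₂FE°₂.
E°₃ = (1×+0.16 + 1×+0.52) / 2 = (+0.680) / 2 = +0.340 V.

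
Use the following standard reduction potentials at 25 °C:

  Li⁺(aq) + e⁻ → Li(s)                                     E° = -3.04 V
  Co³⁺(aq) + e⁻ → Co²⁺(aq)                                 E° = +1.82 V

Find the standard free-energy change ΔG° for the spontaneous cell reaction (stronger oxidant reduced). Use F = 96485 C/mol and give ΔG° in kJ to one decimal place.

-468.9 kJ

Co³⁺/Co²⁺ (E° = +1.82 V) is the cathode; Li⁺/Li (E° = -3.04 V) is the anode, so E°cell = +4.86 V.
Balancing electrons gives n = 1 (lcm of 1 and 1).
ΔG° = −nFE° = −(1)(96485)(+4.86) = -468,917 J = -468.9 kJ.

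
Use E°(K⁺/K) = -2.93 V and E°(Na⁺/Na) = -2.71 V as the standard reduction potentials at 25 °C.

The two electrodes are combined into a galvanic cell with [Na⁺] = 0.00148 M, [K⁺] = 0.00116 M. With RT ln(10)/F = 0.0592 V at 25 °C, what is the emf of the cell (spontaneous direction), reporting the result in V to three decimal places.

Na⁺/Na is the cathode (higher E°), K⁺/K the anode: E°cell = -2.71 − (-2.93) = +0.22 V, n = 1.
Overall: Na⁺(aq) + K(s) → Na(s) + K⁺(aq)
Q = [K⁺] / ([Na⁺]); log Q = -0.106.
E = E° − (0.0592/n) log Q = +0.22 − (0.0592/1)(-0.106) = +0.226 V.

+0.226 V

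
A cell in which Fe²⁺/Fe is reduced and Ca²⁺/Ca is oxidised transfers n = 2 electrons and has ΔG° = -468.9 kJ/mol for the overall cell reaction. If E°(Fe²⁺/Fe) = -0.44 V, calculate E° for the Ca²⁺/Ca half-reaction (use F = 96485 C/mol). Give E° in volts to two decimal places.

E°cell = −ΔG°/(nF) = −(-468.9×10³)/((2)(96485)) = +2.430 V.
Since Fe²⁺/Fe is the cathode and Ca²⁺/Ca the anode, E°cell = E°(Fe²⁺/Fe) − E°(Ca²⁺/Ca).
So E°(Ca²⁺/Ca) = E°(Fe²⁺/Fe) − E°cell = (-0.44) − (+2.430) = -2.87 V.

-2.87 V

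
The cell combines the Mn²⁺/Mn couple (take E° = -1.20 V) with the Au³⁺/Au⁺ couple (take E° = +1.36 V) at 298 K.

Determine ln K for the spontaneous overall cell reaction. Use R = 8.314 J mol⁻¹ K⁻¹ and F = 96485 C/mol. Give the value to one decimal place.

199.4

Cathode: Au³⁺/Au⁺; anode: Mn²⁺/Mn. E°cell = (+1.36) − (-1.20) = +2.56 V, with n = 2.
ΔG° = −nFE° = −RT ln K, so ln K = nFE°/(RT) = (2)(96485)(+2.56) / ((8.314)(298)) = 199.390.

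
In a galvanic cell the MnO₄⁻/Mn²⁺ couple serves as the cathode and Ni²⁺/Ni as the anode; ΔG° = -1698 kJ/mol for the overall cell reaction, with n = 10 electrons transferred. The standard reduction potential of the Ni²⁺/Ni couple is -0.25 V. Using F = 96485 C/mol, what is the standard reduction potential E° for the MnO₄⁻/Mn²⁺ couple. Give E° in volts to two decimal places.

+1.51 V

E°cell = −ΔG°/(nF) = −(-1698×10³)/((10)(96485)) = +1.760 V.
Since MnO₄⁻/Mn²⁺ is the cathode and Ni²⁺/Ni the anode, E°cell = E°(MnO₄⁻/Mn²⁺) − E°(Ni²⁺/Ni).
So E°(MnO₄⁻/Mn²⁺) = E°cell + E°(Ni²⁺/Ni) = +1.760 + (-0.25) = +1.51 V.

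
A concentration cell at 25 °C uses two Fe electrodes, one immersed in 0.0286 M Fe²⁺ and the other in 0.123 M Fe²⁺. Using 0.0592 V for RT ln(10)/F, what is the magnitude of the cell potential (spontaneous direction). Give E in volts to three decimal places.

For a concentration cell E°cell = 0. The 0.123 M side is the cathode (reduction is favoured where [Fe²⁺] is higher).
With n = 2, E = −(0.0592/2) log([Fe²⁺]ₐₙ/[Fe²⁺]꜀ₐₜ) = −(0.0592/2) log(0.0286/0.123) = −(0.0592/2)(-0.634) = +0.019 V.

+0.019 V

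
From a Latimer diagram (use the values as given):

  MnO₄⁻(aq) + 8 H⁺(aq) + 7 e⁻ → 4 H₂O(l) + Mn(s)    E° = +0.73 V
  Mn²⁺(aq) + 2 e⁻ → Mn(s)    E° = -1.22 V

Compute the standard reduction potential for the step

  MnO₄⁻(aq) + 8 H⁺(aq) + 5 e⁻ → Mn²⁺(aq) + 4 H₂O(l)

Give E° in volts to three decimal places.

+1.510 V

Sequential free energies add, so n₃E°₃ = n₁E°₁ + n₂E°₂.
With n₃ = 7, and the known step contributing 2×(-1.22) V, the unknown satisfies 5·E° = 7×(+0.73) − 2×(-1.22) = +7.550.
E° = +7.550 / 5 = +1.510 V.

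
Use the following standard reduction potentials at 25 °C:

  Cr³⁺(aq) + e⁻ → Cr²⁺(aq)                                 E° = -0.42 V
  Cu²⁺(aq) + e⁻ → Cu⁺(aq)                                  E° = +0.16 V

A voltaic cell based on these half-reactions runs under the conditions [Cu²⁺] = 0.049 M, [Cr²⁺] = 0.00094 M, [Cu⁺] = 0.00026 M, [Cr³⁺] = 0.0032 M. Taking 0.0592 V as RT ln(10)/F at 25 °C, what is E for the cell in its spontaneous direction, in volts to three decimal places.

Cu²⁺/Cu⁺ is the cathode (higher E°), Cr³⁺/Cr²⁺ the anode: E°cell = +0.16 − (-0.42) = +0.58 V, n = 1.
Overall: Cu²⁺(aq) + Cr²⁺(aq) → Cu⁺(aq) + Cr³⁺(aq)
Q = [Cu⁺]·[Cr³⁺] / ([Cu²⁺]·[Cr²⁺]); log Q = -1.743.
E = E° − (0.0592/n) log Q = +0.58 − (0.0592/1)(-1.743) = +0.683 V.

+0.683 V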